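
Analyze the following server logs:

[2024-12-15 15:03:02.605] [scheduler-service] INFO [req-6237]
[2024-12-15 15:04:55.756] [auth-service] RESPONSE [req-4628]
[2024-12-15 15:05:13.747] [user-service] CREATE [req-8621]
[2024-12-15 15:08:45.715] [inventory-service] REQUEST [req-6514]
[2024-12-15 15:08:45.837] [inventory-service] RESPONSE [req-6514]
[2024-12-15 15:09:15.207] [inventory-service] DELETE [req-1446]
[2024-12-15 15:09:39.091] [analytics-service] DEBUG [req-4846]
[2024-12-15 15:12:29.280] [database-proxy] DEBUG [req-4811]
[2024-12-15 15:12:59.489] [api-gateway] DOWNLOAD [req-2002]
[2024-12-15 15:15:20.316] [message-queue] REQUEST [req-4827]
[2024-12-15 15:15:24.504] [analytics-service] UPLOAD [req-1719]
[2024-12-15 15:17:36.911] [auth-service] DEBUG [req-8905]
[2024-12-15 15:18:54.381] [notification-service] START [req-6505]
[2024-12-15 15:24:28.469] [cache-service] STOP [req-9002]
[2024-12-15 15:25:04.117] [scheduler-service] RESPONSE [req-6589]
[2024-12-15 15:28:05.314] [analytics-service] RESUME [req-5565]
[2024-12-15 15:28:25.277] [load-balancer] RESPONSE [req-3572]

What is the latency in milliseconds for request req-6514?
122

To calculate latency:

1. Find REQUEST with id req-6514: 2024-12-15 15:08:45.715
2. Find RESPONSE with id req-6514: 2024-12-15 15:08:45.837
3. Latency: 2024-12-15 15:08:45.837 - 2024-12-15 15:08:45.715 = 122ms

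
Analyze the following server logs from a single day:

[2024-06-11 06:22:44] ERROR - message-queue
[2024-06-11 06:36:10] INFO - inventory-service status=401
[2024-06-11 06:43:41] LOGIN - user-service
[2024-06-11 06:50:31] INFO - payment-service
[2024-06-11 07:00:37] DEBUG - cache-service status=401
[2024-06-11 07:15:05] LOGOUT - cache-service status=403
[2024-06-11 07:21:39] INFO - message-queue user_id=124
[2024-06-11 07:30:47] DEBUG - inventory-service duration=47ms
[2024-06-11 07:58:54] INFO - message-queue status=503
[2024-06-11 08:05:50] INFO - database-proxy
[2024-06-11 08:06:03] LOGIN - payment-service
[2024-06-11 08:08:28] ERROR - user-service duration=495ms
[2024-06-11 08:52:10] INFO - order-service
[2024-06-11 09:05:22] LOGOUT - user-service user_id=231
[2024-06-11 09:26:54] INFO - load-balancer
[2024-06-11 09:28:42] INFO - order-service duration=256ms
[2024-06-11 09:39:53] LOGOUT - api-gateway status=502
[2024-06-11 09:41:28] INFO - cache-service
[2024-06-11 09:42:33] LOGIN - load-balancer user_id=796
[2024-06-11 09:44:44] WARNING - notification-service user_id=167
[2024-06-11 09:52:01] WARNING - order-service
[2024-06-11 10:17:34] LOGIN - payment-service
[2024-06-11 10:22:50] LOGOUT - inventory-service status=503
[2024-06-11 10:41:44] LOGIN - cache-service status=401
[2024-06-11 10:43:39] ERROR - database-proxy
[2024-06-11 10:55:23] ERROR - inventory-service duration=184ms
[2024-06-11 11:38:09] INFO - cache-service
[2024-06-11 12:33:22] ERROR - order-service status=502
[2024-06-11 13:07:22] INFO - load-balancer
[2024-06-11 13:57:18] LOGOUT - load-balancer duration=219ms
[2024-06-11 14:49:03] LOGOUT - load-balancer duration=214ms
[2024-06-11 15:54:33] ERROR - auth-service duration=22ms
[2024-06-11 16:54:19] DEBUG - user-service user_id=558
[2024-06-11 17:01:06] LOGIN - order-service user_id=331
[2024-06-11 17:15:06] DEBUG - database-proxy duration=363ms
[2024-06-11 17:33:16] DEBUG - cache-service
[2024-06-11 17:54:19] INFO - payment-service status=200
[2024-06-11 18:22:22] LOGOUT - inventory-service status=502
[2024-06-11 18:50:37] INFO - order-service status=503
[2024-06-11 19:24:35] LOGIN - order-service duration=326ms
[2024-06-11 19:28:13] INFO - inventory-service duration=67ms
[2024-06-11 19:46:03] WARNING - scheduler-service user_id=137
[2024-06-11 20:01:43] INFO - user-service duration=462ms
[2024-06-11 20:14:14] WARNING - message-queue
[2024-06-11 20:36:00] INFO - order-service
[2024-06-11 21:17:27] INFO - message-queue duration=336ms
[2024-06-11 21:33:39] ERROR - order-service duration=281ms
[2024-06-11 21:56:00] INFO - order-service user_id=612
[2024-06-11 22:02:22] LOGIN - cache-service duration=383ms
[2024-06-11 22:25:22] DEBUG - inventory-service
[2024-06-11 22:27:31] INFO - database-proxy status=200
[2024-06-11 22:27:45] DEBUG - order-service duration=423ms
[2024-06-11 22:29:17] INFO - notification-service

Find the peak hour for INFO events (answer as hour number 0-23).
9

To find the peak hour:

1. Group all INFO events by hour
2. Count events in each hour
3. Find hour with maximum count
4. Peak hour: 9 (with 3 events)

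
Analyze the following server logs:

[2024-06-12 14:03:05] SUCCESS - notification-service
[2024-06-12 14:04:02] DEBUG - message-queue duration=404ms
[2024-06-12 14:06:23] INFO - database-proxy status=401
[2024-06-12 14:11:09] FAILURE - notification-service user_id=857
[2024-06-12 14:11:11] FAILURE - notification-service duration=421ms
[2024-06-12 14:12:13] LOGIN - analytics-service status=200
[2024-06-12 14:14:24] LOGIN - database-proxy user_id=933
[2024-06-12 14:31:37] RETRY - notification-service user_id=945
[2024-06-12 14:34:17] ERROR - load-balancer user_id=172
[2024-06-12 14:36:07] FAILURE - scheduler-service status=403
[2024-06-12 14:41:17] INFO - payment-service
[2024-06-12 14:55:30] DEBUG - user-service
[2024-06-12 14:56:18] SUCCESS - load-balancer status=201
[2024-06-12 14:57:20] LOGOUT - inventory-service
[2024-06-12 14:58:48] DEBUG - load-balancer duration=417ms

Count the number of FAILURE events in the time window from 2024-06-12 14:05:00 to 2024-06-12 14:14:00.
2

To count events in the time window:

1. Window boundaries: 2024-06-12 14:05:00 to 2024-06-12 14:14:00
2. Filter for FAILURE events within this window
3. Count matching events: 2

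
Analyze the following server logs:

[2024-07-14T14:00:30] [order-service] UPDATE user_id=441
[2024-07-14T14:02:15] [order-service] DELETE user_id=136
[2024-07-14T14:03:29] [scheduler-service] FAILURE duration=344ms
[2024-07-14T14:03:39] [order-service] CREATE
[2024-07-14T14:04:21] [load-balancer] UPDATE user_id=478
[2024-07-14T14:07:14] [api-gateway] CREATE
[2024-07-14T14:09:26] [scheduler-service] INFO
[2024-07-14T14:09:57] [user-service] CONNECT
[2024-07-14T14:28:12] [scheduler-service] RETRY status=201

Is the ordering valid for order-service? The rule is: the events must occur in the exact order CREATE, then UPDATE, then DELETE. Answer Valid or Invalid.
Invalid

To validate ordering:

1. Required order: CREATE → UPDATE → DELETE
2. Rule: the events must occur in the exact order CREATE, then UPDATE, then DELETE
3. Check actual order of events for order-service
4. Result: Invalid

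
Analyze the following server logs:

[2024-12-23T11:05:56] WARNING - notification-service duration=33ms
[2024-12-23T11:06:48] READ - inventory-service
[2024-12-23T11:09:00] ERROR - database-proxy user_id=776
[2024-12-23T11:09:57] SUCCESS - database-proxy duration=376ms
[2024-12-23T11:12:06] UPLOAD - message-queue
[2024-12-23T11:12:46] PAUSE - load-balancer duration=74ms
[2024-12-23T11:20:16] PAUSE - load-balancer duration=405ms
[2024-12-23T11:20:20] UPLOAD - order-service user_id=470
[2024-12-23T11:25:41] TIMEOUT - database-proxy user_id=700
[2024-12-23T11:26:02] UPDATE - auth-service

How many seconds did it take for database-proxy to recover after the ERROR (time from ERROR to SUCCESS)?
57

To calculate recovery time:

1. Find ERROR event for database-proxy: 2024-12-23T11:09:00
2. Find next SUCCESS event for database-proxy: 2024-12-23T11:09:57
3. Recovery time: 2024-12-23T11:09:57 - 2024-12-23T11:09:00 = 57 seconds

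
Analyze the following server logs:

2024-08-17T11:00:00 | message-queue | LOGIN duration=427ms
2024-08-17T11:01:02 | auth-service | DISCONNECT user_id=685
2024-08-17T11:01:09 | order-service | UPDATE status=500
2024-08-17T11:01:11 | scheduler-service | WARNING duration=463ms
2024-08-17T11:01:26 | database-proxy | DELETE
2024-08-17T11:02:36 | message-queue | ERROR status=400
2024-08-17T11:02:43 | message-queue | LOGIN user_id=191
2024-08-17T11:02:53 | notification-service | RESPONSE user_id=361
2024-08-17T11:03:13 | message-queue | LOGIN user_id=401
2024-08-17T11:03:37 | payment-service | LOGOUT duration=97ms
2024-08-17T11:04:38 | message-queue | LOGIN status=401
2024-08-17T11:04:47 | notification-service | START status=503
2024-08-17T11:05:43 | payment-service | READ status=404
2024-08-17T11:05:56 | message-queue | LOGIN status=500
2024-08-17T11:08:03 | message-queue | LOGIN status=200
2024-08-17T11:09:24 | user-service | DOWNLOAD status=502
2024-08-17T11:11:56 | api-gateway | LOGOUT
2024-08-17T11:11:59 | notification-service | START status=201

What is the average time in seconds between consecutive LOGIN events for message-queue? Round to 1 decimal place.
96.6

To calculate average interval:

1. Find all LOGIN events for message-queue in order
2. Calculate time gaps between consecutive events
3. Compute mean of gaps: 483 / 5 = 96.6 seconds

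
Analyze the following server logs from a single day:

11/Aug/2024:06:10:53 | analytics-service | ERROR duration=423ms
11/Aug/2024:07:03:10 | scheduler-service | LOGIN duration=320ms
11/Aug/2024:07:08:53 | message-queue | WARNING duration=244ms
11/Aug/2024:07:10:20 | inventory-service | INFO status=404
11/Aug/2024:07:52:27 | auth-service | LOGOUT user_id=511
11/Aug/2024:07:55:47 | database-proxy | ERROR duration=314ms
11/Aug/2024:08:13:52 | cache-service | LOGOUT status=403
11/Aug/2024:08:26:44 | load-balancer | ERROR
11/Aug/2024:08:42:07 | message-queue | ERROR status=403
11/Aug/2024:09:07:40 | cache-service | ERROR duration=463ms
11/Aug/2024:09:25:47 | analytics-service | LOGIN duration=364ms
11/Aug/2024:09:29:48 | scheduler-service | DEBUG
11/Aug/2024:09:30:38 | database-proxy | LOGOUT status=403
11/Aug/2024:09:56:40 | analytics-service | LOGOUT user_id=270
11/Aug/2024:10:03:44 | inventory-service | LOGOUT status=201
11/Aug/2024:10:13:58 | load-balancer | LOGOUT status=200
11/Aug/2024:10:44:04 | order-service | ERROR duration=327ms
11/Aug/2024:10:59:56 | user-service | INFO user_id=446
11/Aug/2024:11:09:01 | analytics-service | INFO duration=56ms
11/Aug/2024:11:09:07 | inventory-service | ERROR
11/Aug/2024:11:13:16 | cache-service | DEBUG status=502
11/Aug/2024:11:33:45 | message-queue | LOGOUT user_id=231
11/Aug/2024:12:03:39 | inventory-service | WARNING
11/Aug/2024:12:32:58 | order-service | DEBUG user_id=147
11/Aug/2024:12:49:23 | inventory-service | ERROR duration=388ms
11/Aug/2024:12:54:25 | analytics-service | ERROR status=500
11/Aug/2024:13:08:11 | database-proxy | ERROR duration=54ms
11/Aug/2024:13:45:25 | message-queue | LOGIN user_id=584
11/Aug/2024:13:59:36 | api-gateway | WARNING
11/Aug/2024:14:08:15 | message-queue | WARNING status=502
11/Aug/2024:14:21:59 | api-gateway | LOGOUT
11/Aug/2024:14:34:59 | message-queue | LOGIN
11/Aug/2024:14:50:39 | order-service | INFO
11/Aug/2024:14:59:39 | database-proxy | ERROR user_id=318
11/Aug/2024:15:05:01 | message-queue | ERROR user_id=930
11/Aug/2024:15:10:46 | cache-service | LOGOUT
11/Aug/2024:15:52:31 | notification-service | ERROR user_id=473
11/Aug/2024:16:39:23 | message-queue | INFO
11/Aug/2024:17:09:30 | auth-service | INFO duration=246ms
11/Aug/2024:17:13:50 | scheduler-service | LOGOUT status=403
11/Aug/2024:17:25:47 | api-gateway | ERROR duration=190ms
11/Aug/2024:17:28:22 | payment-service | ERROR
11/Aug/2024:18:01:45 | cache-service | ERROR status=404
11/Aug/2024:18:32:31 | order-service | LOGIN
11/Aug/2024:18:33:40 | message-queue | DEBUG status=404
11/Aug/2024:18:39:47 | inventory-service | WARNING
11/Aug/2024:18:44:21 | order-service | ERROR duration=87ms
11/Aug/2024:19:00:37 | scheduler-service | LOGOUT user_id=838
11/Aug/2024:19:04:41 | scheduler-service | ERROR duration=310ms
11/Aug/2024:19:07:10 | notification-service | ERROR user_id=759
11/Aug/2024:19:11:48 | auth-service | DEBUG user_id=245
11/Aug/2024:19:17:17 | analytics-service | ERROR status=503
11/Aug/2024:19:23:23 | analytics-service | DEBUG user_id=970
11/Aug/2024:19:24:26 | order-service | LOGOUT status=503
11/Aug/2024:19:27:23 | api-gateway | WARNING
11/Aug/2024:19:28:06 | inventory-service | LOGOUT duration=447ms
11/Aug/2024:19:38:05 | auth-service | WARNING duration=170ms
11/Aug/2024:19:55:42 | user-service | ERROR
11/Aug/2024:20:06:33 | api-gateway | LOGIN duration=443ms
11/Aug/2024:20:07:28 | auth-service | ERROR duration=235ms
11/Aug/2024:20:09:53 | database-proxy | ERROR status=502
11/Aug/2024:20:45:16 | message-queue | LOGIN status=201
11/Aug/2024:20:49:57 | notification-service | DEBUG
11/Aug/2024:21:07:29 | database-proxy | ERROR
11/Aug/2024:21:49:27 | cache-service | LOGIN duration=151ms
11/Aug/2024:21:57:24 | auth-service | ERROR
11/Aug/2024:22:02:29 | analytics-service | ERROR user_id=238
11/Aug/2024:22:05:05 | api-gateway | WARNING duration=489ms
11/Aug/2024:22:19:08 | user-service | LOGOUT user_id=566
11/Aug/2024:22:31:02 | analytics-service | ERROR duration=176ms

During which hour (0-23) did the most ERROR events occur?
19

To find the peak hour:

1. Group all ERROR events by hour
2. Count events in each hour
3. Find hour with maximum count
4. Peak hour: 19 (with 4 events)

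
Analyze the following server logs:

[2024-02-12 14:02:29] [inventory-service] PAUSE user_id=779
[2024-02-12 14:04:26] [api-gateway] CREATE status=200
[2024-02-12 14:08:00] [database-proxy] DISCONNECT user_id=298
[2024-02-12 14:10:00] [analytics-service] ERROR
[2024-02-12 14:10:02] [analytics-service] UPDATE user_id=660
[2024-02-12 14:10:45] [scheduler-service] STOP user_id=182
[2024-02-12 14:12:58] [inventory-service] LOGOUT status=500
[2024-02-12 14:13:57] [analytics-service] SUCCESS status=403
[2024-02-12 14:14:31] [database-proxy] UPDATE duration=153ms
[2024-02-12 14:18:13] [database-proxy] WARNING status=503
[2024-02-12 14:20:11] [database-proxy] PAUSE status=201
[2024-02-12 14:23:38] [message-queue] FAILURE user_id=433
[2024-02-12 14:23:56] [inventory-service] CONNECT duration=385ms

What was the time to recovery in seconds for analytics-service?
237

To calculate recovery time:

1. Find ERROR event for analytics-service: 2024-02-12 14:10:00
2. Find next SUCCESS event for analytics-service: 2024-02-12 14:13:57
3. Recovery time: 2024-02-12 14:13:57 - 2024-02-12 14:10:00 = 237 seconds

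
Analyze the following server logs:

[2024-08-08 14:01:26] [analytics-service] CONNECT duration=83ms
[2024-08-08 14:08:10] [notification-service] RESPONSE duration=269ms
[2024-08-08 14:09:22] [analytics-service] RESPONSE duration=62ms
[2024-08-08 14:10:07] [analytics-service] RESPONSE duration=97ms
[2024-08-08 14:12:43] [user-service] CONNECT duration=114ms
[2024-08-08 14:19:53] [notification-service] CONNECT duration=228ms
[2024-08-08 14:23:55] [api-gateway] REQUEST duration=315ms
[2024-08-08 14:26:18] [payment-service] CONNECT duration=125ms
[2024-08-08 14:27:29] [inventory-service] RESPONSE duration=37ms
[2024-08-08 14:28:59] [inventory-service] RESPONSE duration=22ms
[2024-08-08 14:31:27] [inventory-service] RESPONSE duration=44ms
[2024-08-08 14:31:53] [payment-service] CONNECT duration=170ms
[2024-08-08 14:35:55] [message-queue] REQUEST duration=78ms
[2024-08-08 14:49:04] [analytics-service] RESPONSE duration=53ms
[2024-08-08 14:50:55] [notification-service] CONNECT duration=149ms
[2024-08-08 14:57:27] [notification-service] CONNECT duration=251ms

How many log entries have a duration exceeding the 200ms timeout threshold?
4

To count timeouts:

1. Threshold: 200ms
2. Extract duration from each log entry
3. Count entries where duration > 200
4. Timeout count: 4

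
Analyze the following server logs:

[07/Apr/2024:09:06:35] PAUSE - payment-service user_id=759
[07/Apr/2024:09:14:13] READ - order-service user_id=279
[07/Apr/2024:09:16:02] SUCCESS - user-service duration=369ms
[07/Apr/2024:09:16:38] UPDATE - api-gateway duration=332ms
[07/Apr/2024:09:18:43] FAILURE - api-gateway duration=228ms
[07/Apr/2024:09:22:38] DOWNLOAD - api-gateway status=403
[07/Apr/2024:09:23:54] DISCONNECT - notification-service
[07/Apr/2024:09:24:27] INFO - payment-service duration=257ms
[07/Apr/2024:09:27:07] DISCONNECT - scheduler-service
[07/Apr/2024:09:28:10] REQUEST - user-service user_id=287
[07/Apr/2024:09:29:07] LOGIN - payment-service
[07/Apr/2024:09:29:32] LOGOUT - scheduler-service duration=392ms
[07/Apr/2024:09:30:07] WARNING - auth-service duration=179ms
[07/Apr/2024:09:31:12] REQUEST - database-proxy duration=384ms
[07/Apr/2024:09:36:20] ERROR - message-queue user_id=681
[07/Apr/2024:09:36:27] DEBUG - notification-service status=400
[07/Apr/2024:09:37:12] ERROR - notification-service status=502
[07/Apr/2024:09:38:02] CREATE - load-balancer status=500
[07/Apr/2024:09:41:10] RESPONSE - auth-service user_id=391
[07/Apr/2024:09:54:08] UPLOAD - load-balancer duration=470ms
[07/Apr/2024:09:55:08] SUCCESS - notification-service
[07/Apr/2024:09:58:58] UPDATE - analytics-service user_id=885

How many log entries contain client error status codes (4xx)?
2

To find matching entries:

1. Pattern to match: client error status codes (4xx)
2. Scan each log entry for the pattern
3. Count matches: 2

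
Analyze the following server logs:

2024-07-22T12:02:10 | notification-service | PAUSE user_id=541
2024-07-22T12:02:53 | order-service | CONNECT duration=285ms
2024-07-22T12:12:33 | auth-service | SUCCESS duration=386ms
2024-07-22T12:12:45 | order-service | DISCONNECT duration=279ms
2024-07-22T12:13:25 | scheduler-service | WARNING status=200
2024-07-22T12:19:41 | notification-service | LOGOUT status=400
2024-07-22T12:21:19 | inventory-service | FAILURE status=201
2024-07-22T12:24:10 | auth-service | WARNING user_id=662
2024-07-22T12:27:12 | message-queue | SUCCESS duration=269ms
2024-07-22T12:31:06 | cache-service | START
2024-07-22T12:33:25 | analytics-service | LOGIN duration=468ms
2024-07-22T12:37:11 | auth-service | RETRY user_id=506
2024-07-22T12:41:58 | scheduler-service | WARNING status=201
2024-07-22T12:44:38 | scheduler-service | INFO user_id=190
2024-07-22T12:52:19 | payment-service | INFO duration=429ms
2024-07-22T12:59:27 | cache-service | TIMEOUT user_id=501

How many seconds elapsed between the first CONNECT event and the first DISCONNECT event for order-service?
592

To find the time between events:

1. Locate the first CONNECT event for order-service: 2024-07-22T12:02:53
2. Locate the first DISCONNECT event for order-service: 2024-07-22T12:12:45
3. Calculate the difference: 2024-07-22T12:12:45 - 2024-07-22T12:02:53 = 592 seconds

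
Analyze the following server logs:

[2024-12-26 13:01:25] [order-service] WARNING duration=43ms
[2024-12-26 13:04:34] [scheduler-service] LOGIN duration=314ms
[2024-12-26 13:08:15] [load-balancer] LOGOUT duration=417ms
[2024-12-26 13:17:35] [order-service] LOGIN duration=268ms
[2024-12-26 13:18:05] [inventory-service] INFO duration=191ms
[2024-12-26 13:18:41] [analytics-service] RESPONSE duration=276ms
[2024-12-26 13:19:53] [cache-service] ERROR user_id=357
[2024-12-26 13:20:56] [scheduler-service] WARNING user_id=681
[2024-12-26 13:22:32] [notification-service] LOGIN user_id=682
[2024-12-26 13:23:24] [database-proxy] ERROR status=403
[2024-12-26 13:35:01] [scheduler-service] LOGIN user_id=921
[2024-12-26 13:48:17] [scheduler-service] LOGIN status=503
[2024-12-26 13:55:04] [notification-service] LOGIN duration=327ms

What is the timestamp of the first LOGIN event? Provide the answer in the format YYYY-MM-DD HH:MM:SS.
2024-12-26 13:04:34

To find the first event:

1. Filter for all LOGIN events
2. Sort by timestamp
3. Select the first one
4. Timestamp: 2024-12-26 13:04:34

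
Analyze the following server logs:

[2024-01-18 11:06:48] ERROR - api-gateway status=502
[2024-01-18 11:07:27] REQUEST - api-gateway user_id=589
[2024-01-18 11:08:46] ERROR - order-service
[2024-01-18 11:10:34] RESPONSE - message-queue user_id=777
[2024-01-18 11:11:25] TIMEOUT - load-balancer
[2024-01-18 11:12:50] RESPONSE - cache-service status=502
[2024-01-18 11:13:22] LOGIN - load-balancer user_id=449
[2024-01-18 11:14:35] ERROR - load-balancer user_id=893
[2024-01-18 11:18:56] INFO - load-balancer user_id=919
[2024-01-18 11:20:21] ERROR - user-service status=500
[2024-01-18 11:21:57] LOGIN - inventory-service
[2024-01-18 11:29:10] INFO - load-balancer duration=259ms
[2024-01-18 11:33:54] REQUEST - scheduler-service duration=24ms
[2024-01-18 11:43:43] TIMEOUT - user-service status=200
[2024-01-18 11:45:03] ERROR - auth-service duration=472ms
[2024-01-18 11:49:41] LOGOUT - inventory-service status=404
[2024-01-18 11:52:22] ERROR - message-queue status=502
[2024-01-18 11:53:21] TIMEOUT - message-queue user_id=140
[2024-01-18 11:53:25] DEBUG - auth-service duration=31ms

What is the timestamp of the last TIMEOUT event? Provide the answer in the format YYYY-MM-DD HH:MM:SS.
2024-01-18 11:53:21

To find the last event:

1. Filter for all TIMEOUT events
2. Sort by timestamp
3. Select the last one
4. Timestamp: 2024-01-18 11:53:21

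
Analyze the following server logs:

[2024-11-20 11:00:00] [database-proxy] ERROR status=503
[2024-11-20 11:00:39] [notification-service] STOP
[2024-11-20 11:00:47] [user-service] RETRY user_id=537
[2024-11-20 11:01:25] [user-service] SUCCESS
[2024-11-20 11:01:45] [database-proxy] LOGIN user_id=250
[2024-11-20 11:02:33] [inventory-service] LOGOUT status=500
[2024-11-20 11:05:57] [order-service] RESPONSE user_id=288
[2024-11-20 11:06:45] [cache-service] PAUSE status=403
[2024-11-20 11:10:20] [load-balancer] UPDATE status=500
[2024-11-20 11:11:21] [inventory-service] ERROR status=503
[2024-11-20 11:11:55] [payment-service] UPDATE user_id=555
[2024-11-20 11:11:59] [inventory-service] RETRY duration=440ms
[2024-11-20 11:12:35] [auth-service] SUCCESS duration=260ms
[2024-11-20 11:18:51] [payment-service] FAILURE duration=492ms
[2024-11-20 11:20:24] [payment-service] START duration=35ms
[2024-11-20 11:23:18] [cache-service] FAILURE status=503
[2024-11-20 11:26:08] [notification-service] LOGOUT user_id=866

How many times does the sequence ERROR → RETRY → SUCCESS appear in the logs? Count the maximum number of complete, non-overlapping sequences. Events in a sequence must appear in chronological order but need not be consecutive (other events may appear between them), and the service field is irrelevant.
2

To count sequences:

1. Look for pattern: ERROR → RETRY → SUCCESS
2. Greedily scan the log in chronological order, matching each sequence element in turn (ignoring service)
3. Each time the full pattern completes, increment the count and restart matching from the next event
4. Complete non-overlapping sequences found: 2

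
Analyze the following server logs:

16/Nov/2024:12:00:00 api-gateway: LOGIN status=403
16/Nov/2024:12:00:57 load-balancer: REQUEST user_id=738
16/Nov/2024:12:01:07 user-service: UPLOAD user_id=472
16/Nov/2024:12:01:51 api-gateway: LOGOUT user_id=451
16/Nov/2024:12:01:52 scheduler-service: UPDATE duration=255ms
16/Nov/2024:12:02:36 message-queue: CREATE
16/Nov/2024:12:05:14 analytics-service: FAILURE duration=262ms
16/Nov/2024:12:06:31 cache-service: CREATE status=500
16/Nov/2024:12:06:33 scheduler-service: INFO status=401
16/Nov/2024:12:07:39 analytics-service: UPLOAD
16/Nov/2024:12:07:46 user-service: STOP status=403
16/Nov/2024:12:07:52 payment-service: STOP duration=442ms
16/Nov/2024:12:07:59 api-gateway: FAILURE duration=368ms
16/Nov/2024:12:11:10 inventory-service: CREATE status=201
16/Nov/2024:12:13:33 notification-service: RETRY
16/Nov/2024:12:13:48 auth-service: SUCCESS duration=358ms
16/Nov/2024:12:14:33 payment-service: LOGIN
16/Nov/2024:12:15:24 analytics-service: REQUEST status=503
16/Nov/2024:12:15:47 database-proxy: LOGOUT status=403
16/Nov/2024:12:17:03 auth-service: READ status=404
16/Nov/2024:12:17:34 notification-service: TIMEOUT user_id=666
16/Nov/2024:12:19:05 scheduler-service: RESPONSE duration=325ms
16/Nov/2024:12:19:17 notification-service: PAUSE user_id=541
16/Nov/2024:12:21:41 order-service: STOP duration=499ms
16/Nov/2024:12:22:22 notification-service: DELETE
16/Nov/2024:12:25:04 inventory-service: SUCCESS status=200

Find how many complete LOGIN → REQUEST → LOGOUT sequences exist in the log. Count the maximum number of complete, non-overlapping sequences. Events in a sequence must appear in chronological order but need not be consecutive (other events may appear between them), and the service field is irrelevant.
2

To count sequences:

1. Look for pattern: LOGIN → REQUEST → LOGOUT
2. Greedily scan the log in chronological order, matching each sequence element in turn (ignoring service)
3. Each time the full pattern completes, increment the count and restart matching from the next event
4. Complete non-overlapping sequences found: 2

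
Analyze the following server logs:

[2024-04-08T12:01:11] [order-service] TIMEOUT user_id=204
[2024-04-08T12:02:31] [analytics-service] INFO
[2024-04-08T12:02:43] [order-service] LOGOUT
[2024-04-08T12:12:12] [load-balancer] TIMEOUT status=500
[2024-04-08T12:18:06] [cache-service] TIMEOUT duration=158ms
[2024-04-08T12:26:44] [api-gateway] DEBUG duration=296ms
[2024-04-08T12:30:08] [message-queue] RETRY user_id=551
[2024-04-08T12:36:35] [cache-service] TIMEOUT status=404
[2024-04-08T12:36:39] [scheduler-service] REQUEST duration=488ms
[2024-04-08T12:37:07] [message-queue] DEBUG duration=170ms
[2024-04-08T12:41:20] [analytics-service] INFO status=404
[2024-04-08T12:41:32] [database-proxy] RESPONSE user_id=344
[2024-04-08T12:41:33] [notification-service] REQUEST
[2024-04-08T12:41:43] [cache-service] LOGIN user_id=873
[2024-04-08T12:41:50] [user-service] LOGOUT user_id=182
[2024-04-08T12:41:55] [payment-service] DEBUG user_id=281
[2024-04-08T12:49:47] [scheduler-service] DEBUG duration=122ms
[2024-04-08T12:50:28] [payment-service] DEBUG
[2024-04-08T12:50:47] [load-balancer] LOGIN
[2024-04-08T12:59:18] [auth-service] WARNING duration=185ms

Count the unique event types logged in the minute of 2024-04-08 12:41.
6

To count unique event types:

1. Filter events in the minute starting at 2024-04-08 12:41
2. Extract event types from matching entries
3. Count unique types: 6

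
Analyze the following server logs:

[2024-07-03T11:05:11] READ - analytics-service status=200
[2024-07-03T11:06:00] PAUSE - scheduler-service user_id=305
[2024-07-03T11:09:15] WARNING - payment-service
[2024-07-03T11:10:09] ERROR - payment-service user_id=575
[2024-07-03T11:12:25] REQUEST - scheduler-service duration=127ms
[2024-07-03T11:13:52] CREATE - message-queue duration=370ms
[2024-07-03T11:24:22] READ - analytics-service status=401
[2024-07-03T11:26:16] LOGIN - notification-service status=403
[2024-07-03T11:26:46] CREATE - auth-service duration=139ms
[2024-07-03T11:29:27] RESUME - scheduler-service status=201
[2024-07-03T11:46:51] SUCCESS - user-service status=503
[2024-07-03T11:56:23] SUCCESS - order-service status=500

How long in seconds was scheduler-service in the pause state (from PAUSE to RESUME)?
1407

To calculate state duration:

1. Find PAUSE event for scheduler-service: 2024-07-03T11:06:00
2. Find RESUME event for scheduler-service: 2024-07-03T11:29:27
3. Calculate duration: 2024-07-03T11:29:27 - 2024-07-03T11:06:00 = 1407 seconds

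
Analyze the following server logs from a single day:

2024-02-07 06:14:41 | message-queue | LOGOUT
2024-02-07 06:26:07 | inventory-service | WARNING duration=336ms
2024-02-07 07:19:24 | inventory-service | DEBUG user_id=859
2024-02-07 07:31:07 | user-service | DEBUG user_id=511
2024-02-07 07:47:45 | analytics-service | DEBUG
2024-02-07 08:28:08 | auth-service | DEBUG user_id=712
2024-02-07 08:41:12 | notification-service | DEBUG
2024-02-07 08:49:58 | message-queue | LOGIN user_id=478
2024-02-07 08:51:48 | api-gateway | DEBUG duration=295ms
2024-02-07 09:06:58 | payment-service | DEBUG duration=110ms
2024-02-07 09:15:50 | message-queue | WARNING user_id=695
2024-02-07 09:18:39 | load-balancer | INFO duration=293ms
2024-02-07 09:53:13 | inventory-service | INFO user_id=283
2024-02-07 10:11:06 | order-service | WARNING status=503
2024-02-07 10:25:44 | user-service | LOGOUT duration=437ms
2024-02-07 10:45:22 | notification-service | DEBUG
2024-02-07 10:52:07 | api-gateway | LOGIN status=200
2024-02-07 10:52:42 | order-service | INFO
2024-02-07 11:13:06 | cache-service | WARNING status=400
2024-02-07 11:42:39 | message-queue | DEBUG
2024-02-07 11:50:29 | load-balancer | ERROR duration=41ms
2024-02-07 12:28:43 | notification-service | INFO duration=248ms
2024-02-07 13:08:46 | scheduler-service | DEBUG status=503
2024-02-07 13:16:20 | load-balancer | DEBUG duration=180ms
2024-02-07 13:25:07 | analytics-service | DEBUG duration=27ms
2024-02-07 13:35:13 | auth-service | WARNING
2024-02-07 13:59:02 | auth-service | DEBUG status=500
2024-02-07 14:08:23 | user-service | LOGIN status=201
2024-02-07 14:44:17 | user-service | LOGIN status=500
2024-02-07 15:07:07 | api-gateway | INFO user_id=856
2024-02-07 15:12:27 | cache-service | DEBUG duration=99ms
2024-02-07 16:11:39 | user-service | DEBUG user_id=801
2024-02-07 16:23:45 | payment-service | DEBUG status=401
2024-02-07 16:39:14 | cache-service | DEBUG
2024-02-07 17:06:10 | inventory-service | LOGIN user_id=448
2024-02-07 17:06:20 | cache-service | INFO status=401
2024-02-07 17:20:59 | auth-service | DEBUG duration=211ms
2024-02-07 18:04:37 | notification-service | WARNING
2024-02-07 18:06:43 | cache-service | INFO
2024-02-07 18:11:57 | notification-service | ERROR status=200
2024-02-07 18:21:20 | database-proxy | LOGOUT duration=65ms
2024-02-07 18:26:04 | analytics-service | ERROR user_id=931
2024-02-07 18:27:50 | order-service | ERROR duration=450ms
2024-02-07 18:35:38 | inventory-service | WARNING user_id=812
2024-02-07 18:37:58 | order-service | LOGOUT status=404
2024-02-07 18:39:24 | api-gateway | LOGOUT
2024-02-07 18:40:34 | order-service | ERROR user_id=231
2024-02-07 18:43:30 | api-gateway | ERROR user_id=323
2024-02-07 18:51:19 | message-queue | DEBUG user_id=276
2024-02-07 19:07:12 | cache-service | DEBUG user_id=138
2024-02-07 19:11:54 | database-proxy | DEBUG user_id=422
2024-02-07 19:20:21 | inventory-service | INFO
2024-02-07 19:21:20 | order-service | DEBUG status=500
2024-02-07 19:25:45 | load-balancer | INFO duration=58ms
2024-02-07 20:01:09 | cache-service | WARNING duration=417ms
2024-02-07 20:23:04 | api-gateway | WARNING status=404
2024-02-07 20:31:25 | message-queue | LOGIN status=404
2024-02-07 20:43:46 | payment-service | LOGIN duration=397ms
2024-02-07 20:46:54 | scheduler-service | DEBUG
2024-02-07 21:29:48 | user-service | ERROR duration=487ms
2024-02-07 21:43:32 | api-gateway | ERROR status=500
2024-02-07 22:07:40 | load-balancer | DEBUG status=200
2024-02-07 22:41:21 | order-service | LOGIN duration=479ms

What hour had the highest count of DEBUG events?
13

To find the peak hour:

1. Group all DEBUG events by hour
2. Count events in each hour
3. Find hour with maximum count
4. Peak hour: 13 (with 4 events)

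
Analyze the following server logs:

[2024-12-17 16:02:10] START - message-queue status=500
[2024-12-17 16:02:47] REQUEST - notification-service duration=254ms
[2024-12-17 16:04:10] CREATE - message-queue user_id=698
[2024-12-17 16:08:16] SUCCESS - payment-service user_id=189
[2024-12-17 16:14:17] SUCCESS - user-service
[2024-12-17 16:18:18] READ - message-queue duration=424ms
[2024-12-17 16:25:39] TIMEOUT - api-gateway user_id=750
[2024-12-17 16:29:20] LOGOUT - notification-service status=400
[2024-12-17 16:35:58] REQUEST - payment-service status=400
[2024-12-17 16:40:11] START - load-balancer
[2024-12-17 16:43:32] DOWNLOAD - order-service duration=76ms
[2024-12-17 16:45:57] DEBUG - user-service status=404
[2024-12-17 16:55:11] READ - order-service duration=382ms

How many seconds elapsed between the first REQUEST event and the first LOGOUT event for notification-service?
1593

To find the time between events:

1. Locate the first REQUEST event for notification-service: 2024-12-17 16:02:47
2. Locate the first LOGOUT event for notification-service: 2024-12-17 16:29:20
3. Calculate the difference: 2024-12-17 16:29:20 - 2024-12-17 16:02:47 = 1593 seconds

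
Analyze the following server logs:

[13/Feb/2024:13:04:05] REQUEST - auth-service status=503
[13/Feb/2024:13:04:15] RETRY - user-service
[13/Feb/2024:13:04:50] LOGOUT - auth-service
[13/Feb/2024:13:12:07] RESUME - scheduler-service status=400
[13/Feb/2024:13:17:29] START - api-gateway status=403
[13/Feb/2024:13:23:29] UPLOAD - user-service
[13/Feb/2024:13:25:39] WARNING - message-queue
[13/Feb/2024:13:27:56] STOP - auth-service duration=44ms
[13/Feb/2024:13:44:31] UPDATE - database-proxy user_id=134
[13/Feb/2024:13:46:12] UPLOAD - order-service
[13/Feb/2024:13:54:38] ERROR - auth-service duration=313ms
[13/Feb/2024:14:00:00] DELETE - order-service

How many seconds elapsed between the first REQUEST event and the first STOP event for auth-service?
1431

To find the time between events:

1. Locate the first REQUEST event for auth-service: 13/Feb/2024:13:04:05
2. Locate the first STOP event for auth-service: 13/Feb/2024:13:27:56
3. Calculate the difference: 13/Feb/2024:13:27:56 - 13/Feb/2024:13:04:05 = 1431 seconds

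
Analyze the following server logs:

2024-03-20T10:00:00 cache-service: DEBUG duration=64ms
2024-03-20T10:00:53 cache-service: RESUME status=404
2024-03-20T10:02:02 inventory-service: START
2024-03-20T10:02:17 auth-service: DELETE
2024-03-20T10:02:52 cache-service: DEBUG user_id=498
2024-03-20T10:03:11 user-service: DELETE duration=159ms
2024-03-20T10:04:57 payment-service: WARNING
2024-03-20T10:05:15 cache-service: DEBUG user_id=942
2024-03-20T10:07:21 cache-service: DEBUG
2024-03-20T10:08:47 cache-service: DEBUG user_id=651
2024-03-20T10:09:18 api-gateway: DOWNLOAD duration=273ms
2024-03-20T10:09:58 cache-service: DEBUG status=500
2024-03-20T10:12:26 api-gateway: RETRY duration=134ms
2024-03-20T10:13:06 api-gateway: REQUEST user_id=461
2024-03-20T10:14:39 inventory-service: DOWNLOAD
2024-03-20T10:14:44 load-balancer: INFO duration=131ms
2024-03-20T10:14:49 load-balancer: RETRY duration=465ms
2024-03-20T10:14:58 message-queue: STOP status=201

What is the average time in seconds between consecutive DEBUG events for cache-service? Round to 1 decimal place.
119.6

To calculate average interval:

1. Find all DEBUG events for cache-service in order
2. Calculate time gaps between consecutive events
3. Compute mean of gaps: 598 / 5 = 119.6 seconds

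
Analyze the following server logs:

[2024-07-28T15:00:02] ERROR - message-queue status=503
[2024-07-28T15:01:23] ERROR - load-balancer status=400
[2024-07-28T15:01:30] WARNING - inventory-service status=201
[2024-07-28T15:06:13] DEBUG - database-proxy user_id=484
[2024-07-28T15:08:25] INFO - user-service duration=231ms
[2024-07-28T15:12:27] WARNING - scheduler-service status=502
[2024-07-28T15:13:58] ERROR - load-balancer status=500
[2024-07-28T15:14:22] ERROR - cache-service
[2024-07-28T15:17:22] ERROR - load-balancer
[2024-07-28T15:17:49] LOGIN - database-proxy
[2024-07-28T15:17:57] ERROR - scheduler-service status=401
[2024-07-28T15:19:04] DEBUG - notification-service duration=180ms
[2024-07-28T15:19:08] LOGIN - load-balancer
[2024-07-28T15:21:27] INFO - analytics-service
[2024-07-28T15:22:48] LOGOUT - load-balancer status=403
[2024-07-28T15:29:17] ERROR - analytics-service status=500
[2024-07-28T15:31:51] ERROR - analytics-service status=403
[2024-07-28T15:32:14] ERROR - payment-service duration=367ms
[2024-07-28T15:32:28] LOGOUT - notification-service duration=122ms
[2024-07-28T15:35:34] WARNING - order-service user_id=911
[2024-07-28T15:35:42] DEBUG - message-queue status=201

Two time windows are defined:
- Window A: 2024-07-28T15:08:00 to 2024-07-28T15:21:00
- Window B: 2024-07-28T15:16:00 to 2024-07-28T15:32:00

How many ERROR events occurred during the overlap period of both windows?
2

To find overlap events:

1. Window A: 2024-07-28T15:08:00 to 2024-07-28T15:21:00
2. Window B: 2024-07-28T15:16:00 to 2024-07-28T15:32:00
3. Overlap period: 2024-07-28T15:16:00 to 2024-07-28T15:21:00
4. Count ERROR events in overlap: 2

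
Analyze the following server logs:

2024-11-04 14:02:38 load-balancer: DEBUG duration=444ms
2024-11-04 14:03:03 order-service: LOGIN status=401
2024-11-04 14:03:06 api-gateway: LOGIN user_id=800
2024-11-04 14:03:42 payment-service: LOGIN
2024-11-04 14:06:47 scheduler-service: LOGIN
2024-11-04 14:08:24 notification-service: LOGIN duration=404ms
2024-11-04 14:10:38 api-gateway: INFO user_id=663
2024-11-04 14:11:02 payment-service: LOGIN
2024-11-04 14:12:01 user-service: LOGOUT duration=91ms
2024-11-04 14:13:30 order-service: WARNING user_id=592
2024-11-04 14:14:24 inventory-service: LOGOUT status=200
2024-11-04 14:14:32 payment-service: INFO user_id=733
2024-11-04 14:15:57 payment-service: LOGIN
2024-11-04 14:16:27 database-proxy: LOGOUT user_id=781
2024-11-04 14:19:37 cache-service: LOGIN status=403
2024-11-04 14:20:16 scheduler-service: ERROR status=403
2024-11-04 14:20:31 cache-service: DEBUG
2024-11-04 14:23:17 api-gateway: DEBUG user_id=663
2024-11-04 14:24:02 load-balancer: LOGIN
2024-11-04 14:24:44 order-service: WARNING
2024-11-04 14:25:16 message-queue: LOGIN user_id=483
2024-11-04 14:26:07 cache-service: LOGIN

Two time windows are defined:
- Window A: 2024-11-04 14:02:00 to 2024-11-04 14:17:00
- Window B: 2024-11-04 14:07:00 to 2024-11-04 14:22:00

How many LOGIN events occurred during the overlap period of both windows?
3

To find overlap events:

1. Window A: 2024-11-04 14:02:00 to 2024-11-04 14:17:00
2. Window B: 2024-11-04 14:07:00 to 2024-11-04 14:22:00
3. Overlap period: 2024-11-04 14:07:00 to 2024-11-04 14:17:00
4. Count LOGIN events in overlap: 3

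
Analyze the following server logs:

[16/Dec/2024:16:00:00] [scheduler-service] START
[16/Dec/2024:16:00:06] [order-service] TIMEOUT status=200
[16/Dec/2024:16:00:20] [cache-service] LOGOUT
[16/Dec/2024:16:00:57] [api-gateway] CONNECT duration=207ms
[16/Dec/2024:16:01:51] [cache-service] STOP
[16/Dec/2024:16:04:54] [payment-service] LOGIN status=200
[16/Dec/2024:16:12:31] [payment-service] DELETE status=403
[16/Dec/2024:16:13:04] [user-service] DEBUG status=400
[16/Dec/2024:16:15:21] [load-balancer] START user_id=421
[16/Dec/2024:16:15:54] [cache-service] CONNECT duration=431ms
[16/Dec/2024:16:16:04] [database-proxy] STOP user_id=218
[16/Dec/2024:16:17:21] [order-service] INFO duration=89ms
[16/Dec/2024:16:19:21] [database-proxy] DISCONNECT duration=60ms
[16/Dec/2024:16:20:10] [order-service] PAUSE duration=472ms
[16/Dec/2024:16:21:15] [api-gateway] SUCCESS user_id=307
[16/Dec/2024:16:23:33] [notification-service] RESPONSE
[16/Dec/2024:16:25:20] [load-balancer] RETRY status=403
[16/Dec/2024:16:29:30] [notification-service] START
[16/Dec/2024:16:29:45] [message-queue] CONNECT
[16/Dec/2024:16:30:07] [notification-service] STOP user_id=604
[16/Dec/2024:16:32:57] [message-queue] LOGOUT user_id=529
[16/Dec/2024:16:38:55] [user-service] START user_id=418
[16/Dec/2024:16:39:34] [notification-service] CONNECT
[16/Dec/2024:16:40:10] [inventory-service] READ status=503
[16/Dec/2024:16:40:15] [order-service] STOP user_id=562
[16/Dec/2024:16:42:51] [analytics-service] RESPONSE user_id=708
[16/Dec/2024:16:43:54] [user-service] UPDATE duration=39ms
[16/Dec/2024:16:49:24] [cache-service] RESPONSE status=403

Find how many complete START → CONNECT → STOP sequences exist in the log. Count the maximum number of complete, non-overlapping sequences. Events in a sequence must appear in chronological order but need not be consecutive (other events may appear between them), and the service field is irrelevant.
4

To count sequences:

1. Look for pattern: START → CONNECT → STOP
2. Greedily scan the log in chronological order, matching each sequence element in turn (ignoring service)
3. Each time the full pattern completes, increment the count and restart matching from the next event
4. Complete non-overlapping sequences found: 4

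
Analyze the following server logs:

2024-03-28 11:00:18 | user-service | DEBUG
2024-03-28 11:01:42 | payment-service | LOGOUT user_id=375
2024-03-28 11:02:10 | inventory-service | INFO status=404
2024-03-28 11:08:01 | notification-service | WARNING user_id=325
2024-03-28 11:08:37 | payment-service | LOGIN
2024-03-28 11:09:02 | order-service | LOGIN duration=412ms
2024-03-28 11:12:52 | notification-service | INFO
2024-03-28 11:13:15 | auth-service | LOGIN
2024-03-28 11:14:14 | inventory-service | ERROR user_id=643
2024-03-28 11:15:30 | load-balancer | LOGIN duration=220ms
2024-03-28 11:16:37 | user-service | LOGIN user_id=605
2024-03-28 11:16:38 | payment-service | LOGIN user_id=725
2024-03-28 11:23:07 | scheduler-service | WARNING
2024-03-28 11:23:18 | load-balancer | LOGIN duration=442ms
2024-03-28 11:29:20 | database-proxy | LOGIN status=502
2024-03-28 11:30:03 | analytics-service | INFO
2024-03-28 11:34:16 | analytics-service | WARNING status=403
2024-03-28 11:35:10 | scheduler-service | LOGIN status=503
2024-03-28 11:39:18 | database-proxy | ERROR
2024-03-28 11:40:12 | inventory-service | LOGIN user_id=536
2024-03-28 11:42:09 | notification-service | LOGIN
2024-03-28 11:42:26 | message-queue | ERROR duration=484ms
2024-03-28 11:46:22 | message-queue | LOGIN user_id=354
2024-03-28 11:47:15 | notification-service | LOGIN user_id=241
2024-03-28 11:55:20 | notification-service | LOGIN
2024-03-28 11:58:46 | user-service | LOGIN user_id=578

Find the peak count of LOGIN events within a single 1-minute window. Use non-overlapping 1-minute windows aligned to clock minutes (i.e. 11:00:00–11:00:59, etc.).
2

To find the burst window:

1. Divide the log period into non-overlapping 1-minute windows starting at 11:00
2. Count LOGIN events in each window
3. Find the window with maximum count
4. Maximum events in a window: 2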